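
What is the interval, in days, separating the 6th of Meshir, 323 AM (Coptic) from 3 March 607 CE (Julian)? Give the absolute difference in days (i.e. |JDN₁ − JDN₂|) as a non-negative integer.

31

JDN of the first date = 1942795.
JDN of the second date = 1942826.
|1942826 − 1942795| = 31.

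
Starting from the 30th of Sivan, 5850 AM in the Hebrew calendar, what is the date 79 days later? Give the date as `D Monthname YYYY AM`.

Counting 79 days forward from JDN 2484596 reaches JDN 2484675, which is 20 Elul 5850 AM.

20 Elul 5850 AM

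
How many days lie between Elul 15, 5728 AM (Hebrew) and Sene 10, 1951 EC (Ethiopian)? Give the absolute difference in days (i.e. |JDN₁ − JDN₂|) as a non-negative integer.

3371

JDN of the first date = 2440108.
JDN of the second date = 2436737.
|2436737 − 2440108| = 3371.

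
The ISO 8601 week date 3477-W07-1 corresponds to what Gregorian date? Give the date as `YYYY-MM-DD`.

ISO week 1 of 3477 is the week containing the first Thursday of 3477.
Week 7, day 1 (Monday) lands on 3477-02-12.

3477-02-12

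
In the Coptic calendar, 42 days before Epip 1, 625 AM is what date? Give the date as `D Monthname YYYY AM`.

JDN of Epip 1, 625 AM = 2053246.
2053246 − 42 = 2053204.
JDN 2053204 in the Coptic calendar is 19 Pashons 625 AM.

19 Pashons 625 AM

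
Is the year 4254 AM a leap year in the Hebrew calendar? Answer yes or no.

yes

Hebrew year 4254 is year 17 of its 19-year Metonic cycle; leap years are at positions 3, 6, 8, 11, 14, 17, 19, so it is a leap year (13 months).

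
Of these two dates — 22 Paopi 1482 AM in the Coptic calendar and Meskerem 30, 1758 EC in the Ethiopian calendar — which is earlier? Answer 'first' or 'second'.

The two dates have Julian Day Numbers 2366016 and 2365994 respectively.
Since 2365994 < 2366016, the second date comes first.

second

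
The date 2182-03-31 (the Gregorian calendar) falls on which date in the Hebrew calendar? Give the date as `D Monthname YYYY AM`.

Both dates share Julian Day Number 2518109; in the Hebrew calendar that is 26 Adar II 5942 AM.

26 Adar II 5942 AM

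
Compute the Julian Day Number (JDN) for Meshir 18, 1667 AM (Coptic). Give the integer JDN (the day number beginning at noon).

Equivalently 25 February 1951 (Gregorian).
JDN 2451545 is 1 January 2000 CE (Gregorian); the target day is −17842 days from there, so JDN = 2433703.

2433703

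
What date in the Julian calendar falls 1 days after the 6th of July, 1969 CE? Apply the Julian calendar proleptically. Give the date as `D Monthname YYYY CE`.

7 July 1969 CE

Counting 1 day forward from JDN 2440422 reaches JDN 2440423, which is 7 July 1969 CE.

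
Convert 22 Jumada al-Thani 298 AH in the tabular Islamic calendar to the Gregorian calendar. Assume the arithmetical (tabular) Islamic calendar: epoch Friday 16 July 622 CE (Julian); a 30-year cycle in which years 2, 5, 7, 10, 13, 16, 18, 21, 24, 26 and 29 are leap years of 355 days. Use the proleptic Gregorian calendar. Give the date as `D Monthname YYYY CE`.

2 March 911 CE

Both dates share Julian Day Number 2053856; in the Gregorian calendar that is 2 March 911 CE.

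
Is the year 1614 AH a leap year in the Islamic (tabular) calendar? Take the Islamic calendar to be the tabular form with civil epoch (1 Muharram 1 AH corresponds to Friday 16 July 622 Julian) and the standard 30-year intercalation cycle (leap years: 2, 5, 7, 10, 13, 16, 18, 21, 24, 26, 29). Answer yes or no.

yes

Year 1614 AH is year 24 of its 30-year cycle; leap positions are 2, 5, 7, 10, 13, 16, 18, 21, 24, 26, 29, so it is a leap year (355 days).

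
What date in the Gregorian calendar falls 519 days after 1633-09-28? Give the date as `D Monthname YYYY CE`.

1 March 1635 CE

JDN of 1633-09-28 = 2317772.
2317772 + 519 = 2318291.
JDN 2318291 in the Gregorian calendar is 1 March 1635 CE.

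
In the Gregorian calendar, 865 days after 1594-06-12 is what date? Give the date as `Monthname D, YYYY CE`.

JDN of 1594-06-12 = 2303419.
2303419 + 865 = 2304284.
JDN 2304284 in the Gregorian calendar is October 24, 1596 CE.

October 24, 1596 CE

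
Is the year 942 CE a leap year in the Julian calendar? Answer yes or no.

942 mod 4 = 2, so it is a common year in the Julian calendar.

no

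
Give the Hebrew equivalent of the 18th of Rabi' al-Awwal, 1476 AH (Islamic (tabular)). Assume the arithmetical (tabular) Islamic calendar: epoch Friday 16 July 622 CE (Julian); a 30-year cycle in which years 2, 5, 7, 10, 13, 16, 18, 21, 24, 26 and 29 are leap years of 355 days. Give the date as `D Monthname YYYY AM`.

Both dates share Julian Day Number 2471207; in the Hebrew calendar that is 19 Cheshvan 5814 AM.

19 Cheshvan 5814 AM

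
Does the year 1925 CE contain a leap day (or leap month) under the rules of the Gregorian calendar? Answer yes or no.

no

1925 is not divisible by 4, so it is a common year.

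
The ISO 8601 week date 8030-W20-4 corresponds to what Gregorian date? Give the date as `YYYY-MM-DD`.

8030-05-16

ISO week 1 of 8030 is the week containing the first Thursday of 8030.
Week 20, day 4 (Thursday) lands on 8030-05-16.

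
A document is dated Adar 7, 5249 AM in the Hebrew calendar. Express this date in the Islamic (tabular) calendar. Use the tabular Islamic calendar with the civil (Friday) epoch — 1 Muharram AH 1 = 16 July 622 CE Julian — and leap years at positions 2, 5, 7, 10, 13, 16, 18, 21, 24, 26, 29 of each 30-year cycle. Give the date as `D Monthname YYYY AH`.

7 Rabi' al-Awwal 894 AH

The source date corresponds to 17 February 1489 in the proleptic Gregorian calendar (JDN 2264954).
That day falls on 7 Rabi' al-Awwal 894 AH in the tabular Islamic calendar.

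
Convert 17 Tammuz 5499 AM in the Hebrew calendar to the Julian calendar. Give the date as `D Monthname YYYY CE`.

Julian Day Number of the source date = 2356420.
Converting JDN 2356420 to the Julian calendar gives 12 July 1739 CE.

12 July 1739 CE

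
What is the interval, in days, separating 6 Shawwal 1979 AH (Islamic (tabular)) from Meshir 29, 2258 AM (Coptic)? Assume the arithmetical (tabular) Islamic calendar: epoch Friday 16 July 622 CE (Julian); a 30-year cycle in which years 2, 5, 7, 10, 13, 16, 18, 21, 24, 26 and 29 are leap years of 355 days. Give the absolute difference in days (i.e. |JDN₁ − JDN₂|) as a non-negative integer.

JDN of the first date = 2649648.
JDN of the second date = 2649577.
|2649577 − 2649648| = 71.

71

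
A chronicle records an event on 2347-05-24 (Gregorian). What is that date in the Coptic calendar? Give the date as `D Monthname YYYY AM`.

13 Pashons 2063 AM

Both dates share Julian Day Number 2578427; in the Coptic calendar that is 13 Pashons 2063 AM.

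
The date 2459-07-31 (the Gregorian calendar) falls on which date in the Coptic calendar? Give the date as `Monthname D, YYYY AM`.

Epip 21, 2175 AM

Both dates share Julian Day Number 2619403; in the Coptic calendar that is 21 Epip 2175 AM.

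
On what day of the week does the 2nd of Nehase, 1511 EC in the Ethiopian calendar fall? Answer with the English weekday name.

This is JDN 2276079 (5 August 1519 Gregorian).
Since JDN mod 7 = 1 (0 = Monday), the day is Tuesday.

Tuesday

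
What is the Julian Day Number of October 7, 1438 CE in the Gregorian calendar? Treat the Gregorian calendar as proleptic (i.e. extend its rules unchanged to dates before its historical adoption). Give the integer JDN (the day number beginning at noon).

2246558

JDN 2299161 is 15 October 1582 CE (Gregorian); the target day is −52603 days from there, so JDN = 2246558.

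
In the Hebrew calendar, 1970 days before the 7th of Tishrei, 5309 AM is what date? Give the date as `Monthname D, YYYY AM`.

Iyar 15, 5303 AM

Counting 1970 days back from JDN 2286717 reaches JDN 2284747, which is Iyar 15, 5303 AM.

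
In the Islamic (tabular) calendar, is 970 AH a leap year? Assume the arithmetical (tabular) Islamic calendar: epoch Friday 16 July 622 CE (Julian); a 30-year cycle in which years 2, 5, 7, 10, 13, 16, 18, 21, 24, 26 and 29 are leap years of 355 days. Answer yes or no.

Year 970 AH is year 10 of its 30-year cycle; leap positions are 2, 5, 7, 10, 13, 16, 18, 21, 24, 26, 29, so it is a leap year (355 days).

yes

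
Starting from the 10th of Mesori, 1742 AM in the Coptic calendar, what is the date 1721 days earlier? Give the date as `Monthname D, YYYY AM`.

Hathor 20, 1738 AM

JDN of the 10th of Mesori, 1742 AM = 2461269.
2461269 − 1721 = 2459548.
JDN 2459548 in the Coptic calendar is Hathor 20, 1738 AM.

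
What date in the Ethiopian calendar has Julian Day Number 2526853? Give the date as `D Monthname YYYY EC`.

The Gregorian equivalent of JDN 2526853 is 10 March 2206.
In the Ethiopian calendar that day is 29 Yekatit 2198 EC.

29 Yekatit 2198 EC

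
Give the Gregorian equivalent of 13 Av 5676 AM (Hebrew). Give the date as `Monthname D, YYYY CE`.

Both dates share Julian Day Number 2421088; in the Gregorian calendar that is 12 August 1916 CE.

August 12, 1916 CE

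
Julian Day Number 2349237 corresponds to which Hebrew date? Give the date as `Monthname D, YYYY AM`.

Kislev 10, 5480 AM

The Gregorian equivalent of JDN 2349237 is 22 November 1719.
In the Hebrew calendar that day is Kislev 10, 5480 AM.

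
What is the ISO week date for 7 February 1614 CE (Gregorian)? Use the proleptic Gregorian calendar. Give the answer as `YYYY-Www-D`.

1614-W06-5

The weekday is Friday (ISO weekday 5).
That Friday belongs to ISO week 6 of ISO year 1614.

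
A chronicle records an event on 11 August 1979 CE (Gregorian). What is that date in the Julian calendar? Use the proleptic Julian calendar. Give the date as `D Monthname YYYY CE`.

29 July 1979 CE

At this point the Julian calendar is 13 days behind the Gregorian.
11 August 1979 Gregorian − 13 days → 29 July 1979 Julian.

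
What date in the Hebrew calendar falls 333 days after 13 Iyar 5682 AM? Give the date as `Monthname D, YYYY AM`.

Nisan 23, 5683 AM

JDN of 13 Iyar 5682 AM = 2423186.
2423186 + 333 = 2423519.
JDN 2423519 in the Hebrew calendar is Nisan 23, 5683 AM.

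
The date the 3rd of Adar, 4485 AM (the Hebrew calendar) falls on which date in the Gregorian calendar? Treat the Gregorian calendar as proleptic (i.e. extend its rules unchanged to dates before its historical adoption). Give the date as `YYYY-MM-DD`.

0725-02-25

Both dates share Julian Day Number 1985916; in the Gregorian calendar that is 25 February 725 CE.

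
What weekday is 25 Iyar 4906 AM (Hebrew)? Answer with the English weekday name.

This is JDN 2139763 (16 May 1146 Gregorian).
2139763 ≡ 3 (mod 7); counting from Monday = 0 gives Thursday.

Thursday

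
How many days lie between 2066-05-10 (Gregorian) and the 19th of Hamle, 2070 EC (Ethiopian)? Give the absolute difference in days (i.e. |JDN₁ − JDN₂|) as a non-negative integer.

First date → JDN 2475781; second date → JDN 2480241.
The interval is |2475781 − 2480241| = 4460 days.

4460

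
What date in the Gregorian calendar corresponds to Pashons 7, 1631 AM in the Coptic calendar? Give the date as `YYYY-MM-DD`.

1915-05-15

Both dates share Julian Day Number 2420633; in the Gregorian calendar that is 15 May 1915 CE.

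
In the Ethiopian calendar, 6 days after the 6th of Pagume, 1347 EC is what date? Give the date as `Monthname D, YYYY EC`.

JDN of the 6th of Pagume, 1347 EC = 2216212.
2216212 + 6 = 2216218.
JDN 2216218 in the Ethiopian calendar is Meskerem 6, 1348 EC.

Meskerem 6, 1348 EC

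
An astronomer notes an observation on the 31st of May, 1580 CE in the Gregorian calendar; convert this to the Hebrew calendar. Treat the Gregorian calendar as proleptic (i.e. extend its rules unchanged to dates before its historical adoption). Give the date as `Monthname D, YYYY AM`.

Sivan 7, 5340 AM

Julian Day Number of the source date = 2298294.
Converting JDN 2298294 to the Hebrew calendar gives 7 Sivan 5340 AM.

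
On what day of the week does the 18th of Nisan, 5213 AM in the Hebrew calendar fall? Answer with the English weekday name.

Wednesday

This is JDN 2251853 (6 April 1453 Gregorian).
Since JDN mod 7 = 2 (0 = Monday), the day is Wednesday.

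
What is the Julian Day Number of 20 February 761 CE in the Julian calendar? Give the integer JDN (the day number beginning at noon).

1999064

Equivalently 24 February 761 (proleptic Gregorian).
JDN 2299161 is 15 October 1582 CE (Gregorian); the target day is −300097 days from there, so JDN = 1999064.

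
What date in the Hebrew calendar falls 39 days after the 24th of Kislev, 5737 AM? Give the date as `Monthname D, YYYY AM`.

Shevat 5, 5737 AM

The starting date is JDN 2443129; 2443129 + 39 = 2443168.
JDN 2443168 corresponds to Shevat 5, 5737 AM.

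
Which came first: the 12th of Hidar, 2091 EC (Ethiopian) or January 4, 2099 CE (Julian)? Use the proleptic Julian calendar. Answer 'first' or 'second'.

first

Converting both to JDN: 2487664 vs 2487721; the smaller is the first.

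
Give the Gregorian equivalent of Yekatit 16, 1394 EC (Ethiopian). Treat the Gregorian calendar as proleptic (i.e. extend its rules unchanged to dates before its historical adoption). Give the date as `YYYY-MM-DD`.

1402-02-19

Julian Day Number of the source date = 2233179.
Converting JDN 2233179 to the Gregorian calendar gives 19 February 1402 CE.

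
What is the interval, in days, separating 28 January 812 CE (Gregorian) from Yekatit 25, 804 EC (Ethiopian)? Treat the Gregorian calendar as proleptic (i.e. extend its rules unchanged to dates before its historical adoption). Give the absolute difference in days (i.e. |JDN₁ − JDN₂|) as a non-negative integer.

27

First date → JDN 2017664; second date → JDN 2017691.
The interval is |2017664 − 2017691| = 27 days.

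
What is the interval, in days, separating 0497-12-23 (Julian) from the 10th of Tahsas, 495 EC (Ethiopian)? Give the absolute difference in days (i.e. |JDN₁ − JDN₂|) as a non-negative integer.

1809

JDN of the first date = 1902944.
JDN of the second date = 1904753.
|1904753 − 1902944| = 1809.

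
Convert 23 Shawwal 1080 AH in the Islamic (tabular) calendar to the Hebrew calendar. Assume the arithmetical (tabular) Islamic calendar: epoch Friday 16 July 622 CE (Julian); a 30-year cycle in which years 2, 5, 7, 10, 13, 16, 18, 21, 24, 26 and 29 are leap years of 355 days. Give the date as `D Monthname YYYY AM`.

24 Adar 5430 AM

Julian Day Number of the source date = 2331090.
Converting JDN 2331090 to the Hebrew calendar gives 24 Adar 5430 AM.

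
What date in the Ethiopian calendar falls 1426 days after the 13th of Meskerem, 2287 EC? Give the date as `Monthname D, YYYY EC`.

Counting 1426 days forward from JDN 2559194 reaches JDN 2560620, which is Nehase 13, 2290 EC.

Nehase 13, 2290 EC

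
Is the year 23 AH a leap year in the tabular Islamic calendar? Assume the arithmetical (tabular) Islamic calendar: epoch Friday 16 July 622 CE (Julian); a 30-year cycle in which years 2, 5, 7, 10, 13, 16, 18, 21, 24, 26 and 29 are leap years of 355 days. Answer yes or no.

no

Year 23 AH is year 23 of its 30-year cycle; leap positions are 2, 5, 7, 10, 13, 16, 18, 21, 24, 26, 29, so it is a common year (354 days).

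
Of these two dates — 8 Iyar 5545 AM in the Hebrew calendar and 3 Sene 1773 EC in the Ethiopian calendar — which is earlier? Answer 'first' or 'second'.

Converting both to JDN: 2373126 vs 2371716; the smaller is the second.

second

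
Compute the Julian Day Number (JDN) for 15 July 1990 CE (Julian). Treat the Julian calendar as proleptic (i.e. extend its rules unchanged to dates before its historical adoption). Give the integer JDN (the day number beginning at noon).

2448101

Equivalently 28 July 1990 (Gregorian).
JDN 2299161 is 15 October 1582 CE (Gregorian); the target day is +148940 days from there, so JDN = 2448101.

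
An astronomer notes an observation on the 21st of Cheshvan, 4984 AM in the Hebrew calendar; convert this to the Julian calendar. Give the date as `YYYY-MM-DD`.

1223-10-17

The source date corresponds to 24 October 1223 in the proleptic Gregorian calendar (JDN 2168048).
That day falls on 17 October 1223 CE in the Julian calendar.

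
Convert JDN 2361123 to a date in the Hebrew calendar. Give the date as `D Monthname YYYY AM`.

25 Sivan 5512 AM

The Gregorian equivalent of JDN 2361123 is 7 June 1752.
In the Hebrew calendar that day is 25 Sivan 5512 AM.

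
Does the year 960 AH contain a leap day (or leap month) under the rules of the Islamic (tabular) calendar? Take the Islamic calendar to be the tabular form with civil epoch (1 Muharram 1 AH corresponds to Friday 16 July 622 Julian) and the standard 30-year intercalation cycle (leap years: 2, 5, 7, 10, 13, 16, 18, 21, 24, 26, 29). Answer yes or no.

no

Year 960 AH is year 30 of its 30-year cycle; leap positions are 2, 5, 7, 10, 13, 16, 18, 21, 24, 26, 29, so it is a common year (354 days).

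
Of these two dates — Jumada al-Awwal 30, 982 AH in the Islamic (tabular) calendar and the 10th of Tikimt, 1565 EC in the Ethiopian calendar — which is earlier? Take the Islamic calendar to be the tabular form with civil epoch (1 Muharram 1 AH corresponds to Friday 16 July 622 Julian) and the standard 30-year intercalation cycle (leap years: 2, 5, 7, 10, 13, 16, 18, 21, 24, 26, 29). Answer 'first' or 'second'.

second

Converting both to JDN: 2296221 vs 2295511; the smaller is the second.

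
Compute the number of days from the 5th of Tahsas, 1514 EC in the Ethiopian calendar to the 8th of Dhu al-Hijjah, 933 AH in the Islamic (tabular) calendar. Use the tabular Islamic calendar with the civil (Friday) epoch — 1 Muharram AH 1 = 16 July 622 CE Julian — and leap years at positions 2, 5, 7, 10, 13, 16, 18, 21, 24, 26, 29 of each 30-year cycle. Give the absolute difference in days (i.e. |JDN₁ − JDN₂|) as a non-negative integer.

First date → JDN 2276938; second date → JDN 2279042.
The interval is |2276938 − 2279042| = 2104 days.

2104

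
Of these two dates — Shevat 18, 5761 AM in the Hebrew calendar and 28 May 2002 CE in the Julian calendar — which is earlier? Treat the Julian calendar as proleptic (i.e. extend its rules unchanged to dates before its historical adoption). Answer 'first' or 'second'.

First date → JDN 2451952; second date → JDN 2452436.
JDN 2451952 < JDN 2452436, so the first date is earlier.

first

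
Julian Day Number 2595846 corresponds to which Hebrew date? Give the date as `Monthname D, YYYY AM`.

JDN 2595846 is 31 January 2395 in the Gregorian calendar.
In the Hebrew calendar that day is Shevat 9, 6155 AM.

Shevat 9, 6155 AM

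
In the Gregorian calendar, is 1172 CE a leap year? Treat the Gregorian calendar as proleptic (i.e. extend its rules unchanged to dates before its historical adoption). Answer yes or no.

yes

1172 is divisible by 4 and not by 100, so it is a leap year.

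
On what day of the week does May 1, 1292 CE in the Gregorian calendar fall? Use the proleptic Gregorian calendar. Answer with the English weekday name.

Thursday

JDN 2193075 mod 7 = 3, and JDN 0 was a Monday, so this is a Thursday.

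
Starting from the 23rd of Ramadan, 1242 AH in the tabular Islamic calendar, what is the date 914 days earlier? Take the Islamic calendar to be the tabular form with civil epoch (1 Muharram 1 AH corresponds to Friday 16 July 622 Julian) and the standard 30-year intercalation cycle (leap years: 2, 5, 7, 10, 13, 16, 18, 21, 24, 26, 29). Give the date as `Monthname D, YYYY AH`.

The starting date is JDN 2388467; 2388467 − 914 = 2387553.
JDN 2387553 corresponds to Safar 24, 1240 AH.

Safar 24, 1240 AH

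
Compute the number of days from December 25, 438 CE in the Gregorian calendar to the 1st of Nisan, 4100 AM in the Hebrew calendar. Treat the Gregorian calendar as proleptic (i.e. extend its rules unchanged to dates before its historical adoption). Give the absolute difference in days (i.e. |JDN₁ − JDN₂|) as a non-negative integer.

JDN of the first date = 1881395.
JDN of the second date = 1845317.
|1845317 − 1881395| = 36078.

36078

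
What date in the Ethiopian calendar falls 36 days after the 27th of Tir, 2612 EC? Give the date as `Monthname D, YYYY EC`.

Megabit 3, 2612 EC

The starting date is JDN 2678035; 2678035 + 36 = 2678071.
JDN 2678071 corresponds to Megabit 3, 2612 EC.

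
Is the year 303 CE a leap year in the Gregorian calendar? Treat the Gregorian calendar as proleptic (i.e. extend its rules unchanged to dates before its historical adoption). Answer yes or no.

no

303 is not divisible by 4, so it is a common year.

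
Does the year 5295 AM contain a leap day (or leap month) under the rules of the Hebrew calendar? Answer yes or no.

no

Hebrew year 5295 is year 13 of its 19-year Metonic cycle; leap years are at positions 3, 6, 8, 11, 14, 17, 19, so it is a common year (12 months).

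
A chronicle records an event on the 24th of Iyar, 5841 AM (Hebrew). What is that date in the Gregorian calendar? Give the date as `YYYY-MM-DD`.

Julian Day Number of the source date = 2481283.
Converting JDN 2481283 to the Gregorian calendar gives 2 June 2081 CE.

2081-06-02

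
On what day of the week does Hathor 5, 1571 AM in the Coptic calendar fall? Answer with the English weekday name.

In the Gregorian calendar this is 13 November 1854 (JDN 2398536).
JDN 2398536 mod 7 = 0, and JDN 0 was a Monday, so this is a Monday.

Monday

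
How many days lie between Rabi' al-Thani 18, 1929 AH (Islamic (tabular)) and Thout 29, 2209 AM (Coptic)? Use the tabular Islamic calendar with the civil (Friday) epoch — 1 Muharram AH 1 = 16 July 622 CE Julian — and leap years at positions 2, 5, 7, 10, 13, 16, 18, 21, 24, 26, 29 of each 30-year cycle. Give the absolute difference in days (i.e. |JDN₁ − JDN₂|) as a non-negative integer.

235

JDN of the first date = 2631765.
JDN of the second date = 2631530.
|2631530 − 2631765| = 235.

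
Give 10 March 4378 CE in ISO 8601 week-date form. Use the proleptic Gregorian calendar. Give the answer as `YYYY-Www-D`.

The weekday is Friday (ISO weekday 5).
That Friday belongs to ISO week 10 of ISO year 4378.

4378-W10-5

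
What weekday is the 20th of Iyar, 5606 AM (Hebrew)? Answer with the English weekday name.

Saturday

In the Gregorian calendar this is 16 May 1846 (JDN 2395433).
Since JDN mod 7 = 5 (0 = Monday), the day is Saturday.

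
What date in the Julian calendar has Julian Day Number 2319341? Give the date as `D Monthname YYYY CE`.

JDN 2319341 is 14 January 1638 in the Gregorian calendar.
In the Julian calendar that day is 4 January 1638 CE.

4 January 1638 CE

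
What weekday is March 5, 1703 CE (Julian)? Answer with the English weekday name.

Friday

Equivalently 16 March 1703 Gregorian, JDN 2343142.
Since JDN mod 7 = 4 (0 = Monday), the day is Friday.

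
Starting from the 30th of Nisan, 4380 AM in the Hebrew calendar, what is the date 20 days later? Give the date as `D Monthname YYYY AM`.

20 Iyar 4380 AM

JDN of the 30th of Nisan, 4380 AM = 1947612.
1947612 + 20 = 1947632.
JDN 1947632 in the Hebrew calendar is 20 Iyar 4380 AM.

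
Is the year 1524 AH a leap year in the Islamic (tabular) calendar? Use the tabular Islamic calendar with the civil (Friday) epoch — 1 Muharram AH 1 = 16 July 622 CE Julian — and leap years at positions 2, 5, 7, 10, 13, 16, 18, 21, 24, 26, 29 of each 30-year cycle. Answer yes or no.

yes

Year 1524 AH is year 24 of its 30-year cycle; leap positions are 2, 5, 7, 10, 13, 16, 18, 21, 24, 26, 29, so it is a leap year (355 days).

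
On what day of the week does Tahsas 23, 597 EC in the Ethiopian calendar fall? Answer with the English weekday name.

In the proleptic Gregorian calendar this is 22 December 604 (JDN 1942022).
Since JDN mod 7 = 5 (0 = Monday), the day is Saturday.

Saturday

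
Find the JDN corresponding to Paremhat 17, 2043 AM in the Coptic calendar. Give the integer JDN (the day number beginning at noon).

2571066

Equivalently 29 March 2327 (Gregorian).
JDN 2400001 is 17 November 1858 CE (Gregorian), MJD 0; the target day is +171065 days from there, so JDN = 2571066.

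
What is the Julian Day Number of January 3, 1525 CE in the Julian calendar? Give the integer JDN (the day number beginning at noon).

In the proleptic Gregorian calendar the same day is 13 January 1525.
JDN 2400001 is 17 November 1858 CE (Gregorian), MJD 0; the target day is −121934 days from there, so JDN = 2278067.

2278067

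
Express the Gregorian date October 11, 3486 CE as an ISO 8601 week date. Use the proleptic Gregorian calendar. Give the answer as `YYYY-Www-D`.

3486-W41-1

The weekday is Monday (ISO weekday 1).
That Monday belongs to ISO week 41 of ISO year 3486.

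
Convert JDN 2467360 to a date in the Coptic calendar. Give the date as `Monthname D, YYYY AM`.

JDN 2467360 is 20 April 2043 in the Gregorian calendar.
In the Coptic calendar that day is Parmouti 12, 1759 AM.

Parmouti 12, 1759 AM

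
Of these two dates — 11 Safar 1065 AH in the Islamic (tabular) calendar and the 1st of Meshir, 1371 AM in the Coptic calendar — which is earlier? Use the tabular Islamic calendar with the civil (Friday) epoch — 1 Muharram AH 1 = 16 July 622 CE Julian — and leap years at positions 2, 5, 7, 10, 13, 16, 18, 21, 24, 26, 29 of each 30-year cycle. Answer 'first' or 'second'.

Converting both to JDN: 2325526 vs 2325572; the smaller is the first.

first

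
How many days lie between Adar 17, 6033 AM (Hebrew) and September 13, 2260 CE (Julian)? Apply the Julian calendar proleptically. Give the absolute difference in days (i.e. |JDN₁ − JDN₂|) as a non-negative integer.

JDN of the first date = 2551322.
JDN of the second date = 2546779.
|2546779 − 2551322| = 4543.

4543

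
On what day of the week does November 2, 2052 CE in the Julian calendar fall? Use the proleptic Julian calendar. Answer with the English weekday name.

Friday

Equivalently 15 November 2052 Gregorian, JDN 2470857.
2470857 ≡ 4 (mod 7); counting from Monday = 0 gives Friday.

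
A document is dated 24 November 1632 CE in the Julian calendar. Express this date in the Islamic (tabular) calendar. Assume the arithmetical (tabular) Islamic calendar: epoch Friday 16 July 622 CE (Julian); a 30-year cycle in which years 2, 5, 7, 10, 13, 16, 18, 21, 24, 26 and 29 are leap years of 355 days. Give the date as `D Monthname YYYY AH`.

21 Jumada al-Awwal 1042 AH

The source date corresponds to 4 December 1632 in the Gregorian calendar (JDN 2317474).
That day falls on 21 Jumada al-Awwal 1042 AH in the tabular Islamic calendar.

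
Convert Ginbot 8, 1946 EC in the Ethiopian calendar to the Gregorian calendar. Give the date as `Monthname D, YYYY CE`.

Julian Day Number of the source date = 2434879.
Converting JDN 2434879 to the Gregorian calendar gives 16 May 1954 CE.

May 16, 1954 CE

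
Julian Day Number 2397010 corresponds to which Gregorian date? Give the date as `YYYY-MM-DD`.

1850-09-09

JDN 2451545 is 1 Jan 2000; 2397010 is −54535 days from there.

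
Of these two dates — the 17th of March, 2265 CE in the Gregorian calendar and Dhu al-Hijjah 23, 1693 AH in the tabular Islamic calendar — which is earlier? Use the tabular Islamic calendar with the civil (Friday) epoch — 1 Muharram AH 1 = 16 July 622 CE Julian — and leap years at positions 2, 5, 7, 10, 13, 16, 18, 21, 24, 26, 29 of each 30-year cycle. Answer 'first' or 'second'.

second

The two dates have Julian Day Numbers 2548410 and 2548375 respectively.
Since 2548375 < 2548410, the second date comes first.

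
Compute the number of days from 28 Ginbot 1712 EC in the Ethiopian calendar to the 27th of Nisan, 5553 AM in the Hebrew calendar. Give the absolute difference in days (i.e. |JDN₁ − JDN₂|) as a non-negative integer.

First date → JDN 2349431; second date → JDN 2376039.
The interval is |2349431 − 2376039| = 26608 days.

26608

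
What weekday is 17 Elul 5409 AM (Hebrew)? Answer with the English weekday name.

Wednesday

In the Gregorian calendar this is 25 August 1649 (JDN 2323582).
JDN 2323582 mod 7 = 2, and JDN 0 was a Monday, so this is a Wednesday.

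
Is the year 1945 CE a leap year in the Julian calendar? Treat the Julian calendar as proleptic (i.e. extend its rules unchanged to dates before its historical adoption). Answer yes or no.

1945 mod 4 = 1, so it is a common year in the Julian calendar.

no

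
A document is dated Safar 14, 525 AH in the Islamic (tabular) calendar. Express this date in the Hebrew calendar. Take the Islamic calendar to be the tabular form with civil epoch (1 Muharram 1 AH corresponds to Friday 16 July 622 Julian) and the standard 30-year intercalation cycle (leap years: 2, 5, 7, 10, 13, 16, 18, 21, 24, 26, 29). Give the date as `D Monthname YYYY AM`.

Both dates share Julian Day Number 2134171; in the Hebrew calendar that is 16 Shevat 4891 AM.

16 Shevat 4891 AM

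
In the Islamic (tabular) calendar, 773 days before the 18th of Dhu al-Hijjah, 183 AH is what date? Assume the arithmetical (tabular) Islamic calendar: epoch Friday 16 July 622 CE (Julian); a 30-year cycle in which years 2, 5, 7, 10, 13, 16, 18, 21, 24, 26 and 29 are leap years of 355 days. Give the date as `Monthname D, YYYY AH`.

The starting date is JDN 2013277; 2013277 − 773 = 2012504.
JDN 2012504 corresponds to Shawwal 13, 181 AH.

Shawwal 13, 181 AH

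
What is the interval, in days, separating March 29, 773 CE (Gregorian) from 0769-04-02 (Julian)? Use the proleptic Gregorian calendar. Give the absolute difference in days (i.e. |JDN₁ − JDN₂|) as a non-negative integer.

First date → JDN 2003480; second date → JDN 2002027.
The interval is |2003480 − 2002027| = 1453 days.

1453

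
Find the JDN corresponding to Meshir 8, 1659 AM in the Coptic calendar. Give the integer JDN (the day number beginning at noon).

2430771

Equivalently 15 February 1943 (Gregorian).
JDN 2299161 is 15 October 1582 CE (Gregorian); the target day is +131610 days from there, so JDN = 2430771.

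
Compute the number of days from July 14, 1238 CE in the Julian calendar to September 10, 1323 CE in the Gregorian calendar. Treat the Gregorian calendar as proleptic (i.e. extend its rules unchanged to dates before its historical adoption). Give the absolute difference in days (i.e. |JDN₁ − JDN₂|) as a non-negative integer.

31096

First date → JDN 2173432; second date → JDN 2204528.
The interval is |2173432 − 2204528| = 31096 days.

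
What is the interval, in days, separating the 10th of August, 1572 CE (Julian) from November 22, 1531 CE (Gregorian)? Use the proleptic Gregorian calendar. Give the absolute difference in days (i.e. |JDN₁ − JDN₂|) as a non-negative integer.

14882

JDN of the first date = 2295453.
JDN of the second date = 2280571.
|2280571 − 2295453| = 14882.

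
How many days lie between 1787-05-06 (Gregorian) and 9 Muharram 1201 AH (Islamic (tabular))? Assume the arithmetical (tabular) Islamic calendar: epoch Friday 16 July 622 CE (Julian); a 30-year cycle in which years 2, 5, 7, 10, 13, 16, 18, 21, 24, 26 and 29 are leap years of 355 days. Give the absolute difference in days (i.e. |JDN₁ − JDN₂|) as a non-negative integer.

186

JDN of the first date = 2373874.
JDN of the second date = 2373688.
|2373688 − 2373874| = 186.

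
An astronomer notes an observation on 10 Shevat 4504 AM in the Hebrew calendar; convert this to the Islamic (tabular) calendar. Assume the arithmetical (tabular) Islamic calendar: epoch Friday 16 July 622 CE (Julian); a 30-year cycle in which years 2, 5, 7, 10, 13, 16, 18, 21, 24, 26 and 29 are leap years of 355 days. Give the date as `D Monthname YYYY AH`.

Both dates share Julian Day Number 1992832; in the tabular Islamic calendar that is 8 Rabi' al-Thani 126 AH.

8 Rabi' al-Thani 126 AH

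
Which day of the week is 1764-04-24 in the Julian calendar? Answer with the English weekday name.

In the Gregorian calendar this is 5 May 1764 (JDN 2365473).
Since JDN mod 7 = 5 (0 = Monday), the day is Saturday.

Saturday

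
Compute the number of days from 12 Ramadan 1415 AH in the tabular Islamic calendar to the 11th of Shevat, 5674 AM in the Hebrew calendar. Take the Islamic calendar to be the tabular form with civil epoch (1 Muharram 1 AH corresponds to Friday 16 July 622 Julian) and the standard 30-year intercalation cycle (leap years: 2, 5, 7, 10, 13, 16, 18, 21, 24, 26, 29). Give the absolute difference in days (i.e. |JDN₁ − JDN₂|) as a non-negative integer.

JDN of the first date = 2449761.
JDN of the second date = 2420171.
|2420171 − 2449761| = 29590.

29590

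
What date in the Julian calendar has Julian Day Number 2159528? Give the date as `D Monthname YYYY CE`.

19 June 1200 CE

The proleptic Gregorian equivalent of JDN 2159528 is 26 June 1200.
In the Julian calendar that day is 19 June 1200 CE.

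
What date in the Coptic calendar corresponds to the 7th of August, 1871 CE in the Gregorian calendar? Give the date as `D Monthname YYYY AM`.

2 Mesori 1587 AM

Both dates share Julian Day Number 2404647; in the Coptic calendar that is 2 Mesori 1587 AM.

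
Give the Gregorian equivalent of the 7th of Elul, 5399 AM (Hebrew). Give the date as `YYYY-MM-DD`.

1639-09-06

Julian Day Number of the source date = 2319941.
Converting JDN 2319941 to the Gregorian calendar gives 6 September 1639 CE.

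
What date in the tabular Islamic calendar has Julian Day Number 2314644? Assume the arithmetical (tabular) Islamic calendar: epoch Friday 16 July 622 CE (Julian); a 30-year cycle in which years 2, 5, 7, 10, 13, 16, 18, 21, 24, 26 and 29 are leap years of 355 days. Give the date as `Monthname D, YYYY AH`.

Jumada al-Awwal 26, 1034 AH

The Gregorian equivalent of JDN 2314644 is 6 March 1625.
In the tabular Islamic calendar that day is Jumada al-Awwal 26, 1034 AH.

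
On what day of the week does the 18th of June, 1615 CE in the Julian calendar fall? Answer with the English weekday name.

Equivalently 28 June 1615 Gregorian, JDN 2311105.
2311105 ≡ 6 (mod 7); counting from Monday = 0 gives Sunday.

Sunday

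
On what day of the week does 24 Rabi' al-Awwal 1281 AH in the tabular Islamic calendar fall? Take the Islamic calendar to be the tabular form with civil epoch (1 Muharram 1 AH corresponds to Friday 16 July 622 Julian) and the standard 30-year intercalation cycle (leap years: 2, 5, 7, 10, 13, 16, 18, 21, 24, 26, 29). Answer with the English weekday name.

Saturday

This is JDN 2402111 (27 August 1864 Gregorian).
2402111 ≡ 5 (mod 7); counting from Monday = 0 gives Saturday.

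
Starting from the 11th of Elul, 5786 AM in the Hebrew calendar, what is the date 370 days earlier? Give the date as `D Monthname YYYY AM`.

25 Av 5785 AM

The starting date is JDN 2461277; 2461277 − 370 = 2460907.
JDN 2460907 corresponds to 25 Av 5785 AM.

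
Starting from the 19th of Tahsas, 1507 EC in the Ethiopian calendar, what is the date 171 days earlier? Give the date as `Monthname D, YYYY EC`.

Counting 171 days back from JDN 2274395 reaches JDN 2274224, which is Hamle 3, 1506 EC.

Hamle 3, 1506 EC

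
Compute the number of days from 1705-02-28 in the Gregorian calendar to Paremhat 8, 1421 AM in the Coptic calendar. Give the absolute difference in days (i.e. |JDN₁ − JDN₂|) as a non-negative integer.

JDN of the first date = 2343857.
JDN of the second date = 2343872.
|2343872 − 2343857| = 15.

15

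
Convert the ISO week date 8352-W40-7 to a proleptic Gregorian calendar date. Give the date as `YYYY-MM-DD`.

8352-10-05

ISO week 1 of 8352 is the week containing the first Thursday of 8352.
Week 40, day 7 (Sunday) lands on 8352-10-05.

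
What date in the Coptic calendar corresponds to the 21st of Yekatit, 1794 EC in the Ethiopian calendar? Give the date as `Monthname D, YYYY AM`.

Julian Day Number of the source date = 2379284.
Converting JDN 2379284 to the Coptic calendar gives 21 Meshir 1518 AM.

Meshir 21, 1518 AM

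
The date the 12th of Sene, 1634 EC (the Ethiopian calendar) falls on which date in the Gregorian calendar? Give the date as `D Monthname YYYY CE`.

16 June 1642 CE

Julian Day Number of the source date = 2320955.
Converting JDN 2320955 to the Gregorian calendar gives 16 June 1642 CE.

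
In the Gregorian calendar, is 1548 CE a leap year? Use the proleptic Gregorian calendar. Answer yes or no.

1548 is divisible by 4 and not by 100, so it is a leap year.

yes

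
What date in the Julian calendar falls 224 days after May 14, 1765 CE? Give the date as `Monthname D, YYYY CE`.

Counting 224 days forward from JDN 2365858 reaches JDN 2366082, which is December 24, 1765 CE.

December 24, 1765 CE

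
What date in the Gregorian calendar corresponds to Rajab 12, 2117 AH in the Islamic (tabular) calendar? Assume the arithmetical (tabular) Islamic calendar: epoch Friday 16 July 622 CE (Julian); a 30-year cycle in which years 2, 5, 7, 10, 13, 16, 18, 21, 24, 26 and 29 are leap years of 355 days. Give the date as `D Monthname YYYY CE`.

20 January 2676 CE

Both dates share Julian Day Number 2698468; in the Gregorian calendar that is 20 January 2676 CE.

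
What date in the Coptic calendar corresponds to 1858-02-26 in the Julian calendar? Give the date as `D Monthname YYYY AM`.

The source date corresponds to 10 March 1858 in the Gregorian calendar (JDN 2399749).
That day falls on 2 Paremhat 1574 AM in the Coptic calendar.

2 Paremhat 1574 AM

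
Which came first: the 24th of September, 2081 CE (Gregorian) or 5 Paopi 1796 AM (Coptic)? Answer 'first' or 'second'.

First date → JDN 2481397; second date → JDN 2480688.
JDN 2480688 < JDN 2481397, so the second date is earlier.

second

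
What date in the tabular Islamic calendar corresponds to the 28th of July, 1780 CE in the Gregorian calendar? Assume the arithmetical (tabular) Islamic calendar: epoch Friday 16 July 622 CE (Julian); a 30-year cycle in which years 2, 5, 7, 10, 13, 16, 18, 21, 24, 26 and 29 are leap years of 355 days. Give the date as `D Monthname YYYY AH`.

26 Rajab 1194 AH

Julian Day Number of the source date = 2371401.
Converting JDN 2371401 to the tabular Islamic calendar gives 26 Rajab 1194 AH.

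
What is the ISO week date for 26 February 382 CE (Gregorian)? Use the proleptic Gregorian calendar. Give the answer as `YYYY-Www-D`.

The weekday is Friday (ISO weekday 5).
That Friday belongs to ISO week 8 of ISO year 382.

0382-W08-5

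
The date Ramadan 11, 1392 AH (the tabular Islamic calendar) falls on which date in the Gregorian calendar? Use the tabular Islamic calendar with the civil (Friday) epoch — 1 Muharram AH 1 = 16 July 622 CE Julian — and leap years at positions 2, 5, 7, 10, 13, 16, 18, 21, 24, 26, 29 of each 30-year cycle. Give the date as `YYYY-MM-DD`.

1972-10-19

Julian Day Number of the source date = 2441610.
Converting JDN 2441610 to the Gregorian calendar gives 19 October 1972 CE.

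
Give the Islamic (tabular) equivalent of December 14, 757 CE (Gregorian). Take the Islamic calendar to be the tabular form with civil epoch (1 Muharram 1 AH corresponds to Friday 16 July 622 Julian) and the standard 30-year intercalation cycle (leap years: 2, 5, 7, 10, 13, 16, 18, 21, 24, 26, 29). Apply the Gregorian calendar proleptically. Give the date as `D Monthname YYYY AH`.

23 Rajab 140 AH

Julian Day Number of the source date = 1997896.
Converting JDN 1997896 to the tabular Islamic calendar gives 23 Rajab 140 AH.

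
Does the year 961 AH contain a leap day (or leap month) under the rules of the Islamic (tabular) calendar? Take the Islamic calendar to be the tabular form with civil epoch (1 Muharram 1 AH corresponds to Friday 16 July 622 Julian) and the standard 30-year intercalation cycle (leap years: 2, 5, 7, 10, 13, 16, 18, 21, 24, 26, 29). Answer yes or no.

Year 961 AH is year 1 of its 30-year cycle; leap positions are 2, 5, 7, 10, 13, 16, 18, 21, 24, 26, 29, so it is a common year (354 days).

no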